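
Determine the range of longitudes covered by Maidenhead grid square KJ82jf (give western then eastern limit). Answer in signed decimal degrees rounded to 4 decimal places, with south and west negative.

36.7500, 36.8333

Field K=10, J=9: +10·20° lon, +9·10° lat → SW at lon 20°, lat 0°.
Square 8, 2: +8·2° lon, +2·1° lat → SW at lon 36°, lat 2°.
Subsquare j=9, f=5: +9·0.0833333° lon, +5·0.0416667° lat → SW at lon 36.75°, lat 2.20833°.
Cell spans 0.0833333° lon × 0.0416667° lat.
west 36.7500, east 36.8333.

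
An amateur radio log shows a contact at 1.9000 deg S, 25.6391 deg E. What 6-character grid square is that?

KI28tc

Add 180° to longitude and 90° to latitude: 205.6391, 88.1000.
Field: lon ⌊205.6391/20⌋ = 10 → K; lat ⌊88.1000/10⌋ = 8 → I.
Square: lon ⌊5.6391/2⌋ = 2; lat ⌊8.1000/1⌋ = 8.
Subsquare: lon ⌊1.6391/0.0833333⌋ = 19 → t; lat ⌊0.1000/0.0416667⌋ = 2 → c.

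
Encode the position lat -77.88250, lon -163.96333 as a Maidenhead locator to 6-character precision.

Shift to the Maidenhead origin (180°W, 90°S): lon 16.0367, lat 12.1175.
Field: 16.0367/20 → 0 → A, 12.1175/10 → 1 → B; chars AB.
Square: 16.0367/2 → 8, 2.1175/1 → 2; chars 82.
Subsquare: 0.0367/0.0833333 → 0 → a, 0.1175/0.0416667 → 2 → c; chars ac.

AB82ac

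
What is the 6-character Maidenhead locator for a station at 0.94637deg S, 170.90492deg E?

Shift to the Maidenhead origin (180°W, 90°S): lon 350.9049, lat 89.0536.
Field: 350.9049/20 → 17 → R, 89.0536/10 → 8 → I; chars RI.
Square: 10.9049/2 → 5, 9.0536/1 → 9; chars 59.
Subsquare: 0.9049/0.0833333 → 10 → k, 0.0536/0.0416667 → 1 → b; chars kb.

RI59kb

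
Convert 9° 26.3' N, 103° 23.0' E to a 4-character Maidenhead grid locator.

OJ19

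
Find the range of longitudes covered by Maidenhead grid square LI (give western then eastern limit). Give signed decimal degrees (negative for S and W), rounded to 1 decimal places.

40.0, 60.0

Field L=11, I=8: +11·20° lon, +8·10° lat → SW at lon 40°, lat -10°.
Cell spans 20° lon × 10° lat.
west 40.0, east 60.0.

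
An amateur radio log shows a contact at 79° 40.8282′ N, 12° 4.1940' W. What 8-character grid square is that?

IQ39xq13

Shift to the Maidenhead origin (180°W, 90°S): lon 167.93010, lat 169.68047.
Field: lon ⌊167.93010/20⌋ = 8 → I; lat ⌊169.68047/10⌋ = 16 → Q.
Square: lon ⌊7.93010/2⌋ = 3; lat ⌊9.68047/1⌋ = 9.
Subsquare: lon ⌊1.93010/0.0833333⌋ = 23 → x; lat ⌊0.68047/0.0416667⌋ = 16 → q.
Extended square: lon ⌊0.01343/0.00833333⌋ = 1; lat ⌊0.01380/0.00416667⌋ = 3.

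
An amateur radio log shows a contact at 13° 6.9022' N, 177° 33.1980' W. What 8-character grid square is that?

Shift to the Maidenhead origin (180°W, 90°S): lon 2.44670, lat 103.11504.
Field: 2.44670/20 → 0 → A, 103.11504/10 → 10 → K; chars AK.
Square: 2.44670/2 → 1, 3.11504/1 → 3; chars 13.
Subsquare: 0.44670/0.0833333 → 5 → f, 0.11504/0.0416667 → 2 → c; chars fc.
Extended square: 0.03003/0.00833333 → 3, 0.03170/0.00416667 → 7; chars 37.

AK13fc37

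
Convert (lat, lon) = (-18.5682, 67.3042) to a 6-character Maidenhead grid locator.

MH31pk

Offset from 180°W / 90°S: lon 247.3042°, lat 71.4318°.
Field: 247.3042/20 → 12 → M, 71.4318/10 → 7 → H; chars MH.
Square: 7.3042/2 → 3, 1.4318/1 → 1; chars 31.
Subsquare: 1.3042/0.0833333 → 15 → p, 0.4318/0.0416667 → 10 → k; chars pk.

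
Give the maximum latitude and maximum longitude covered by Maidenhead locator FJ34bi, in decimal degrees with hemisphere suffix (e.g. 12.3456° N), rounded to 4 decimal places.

4.3750° N, 73.8333° W

Field F=5, J=9: +5·20° lon, +9·10° lat → SW at lon -80°, lat 0°.
Square 3, 4: +3·2° lon, +4·1° lat → SW at lon -74°, lat 4°.
Subsquare b=1, i=8: +1·0.0833333° lon, +8·0.0416667° lat → SW at lon -73.9167°, lat 4.33333°.
Cell spans 0.0833333° lon × 0.0416667° lat. NE corner is SW corner plus one full cell.
latitude 4.3750° N, longitude 73.8333° W.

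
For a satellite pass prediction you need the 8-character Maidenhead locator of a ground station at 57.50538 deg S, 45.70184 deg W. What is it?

GD72dl58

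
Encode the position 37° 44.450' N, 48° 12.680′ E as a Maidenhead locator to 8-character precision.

LM47cr57

Shift to the Maidenhead origin (180°W, 90°S): lon 228.21133, lat 127.74083.
Field (20°×10°, letters A–R): lon ⌊228.21133/20⌋ = 11 → L; lat ⌊127.74083/10⌋ = 12 → M.
Square (2°×1°, digits 0–9): lon ⌊8.21133/2⌋ = 4; lat ⌊7.74083/1⌋ = 7.
Subsquare (5′×2.5′, letters a–x): lon ⌊0.21133/0.0833333⌋ = 2 → c; lat ⌊0.74083/0.0416667⌋ = 17 → r.
Extended square (30″×15″, digits 0–9): lon ⌊0.04467/0.00833333⌋ = 5; lat ⌊0.03250/0.00416667⌋ = 7.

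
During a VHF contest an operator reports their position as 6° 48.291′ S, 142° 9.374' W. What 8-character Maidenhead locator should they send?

Add 180° to longitude and 90° to latitude: 37.84377, 83.19515.
Field (20°×10°, letters A–R): lon ⌊37.84377/20⌋ = 1 → B; lat ⌊83.19515/10⌋ = 8 → I.
Square (2°×1°, digits 0–9): lon ⌊17.84377/2⌋ = 8; lat ⌊3.19515/1⌋ = 3.
Subsquare (5′×2.5′, letters a–x): lon ⌊1.84377/0.0833333⌋ = 22 → w; lat ⌊0.19515/0.0416667⌋ = 4 → e.
Extended square (30″×15″, digits 0–9): lon ⌊0.01043/0.00833333⌋ = 1; lat ⌊0.02848/0.00416667⌋ = 6.

BI83we16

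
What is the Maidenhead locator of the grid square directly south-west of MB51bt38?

MB51bt27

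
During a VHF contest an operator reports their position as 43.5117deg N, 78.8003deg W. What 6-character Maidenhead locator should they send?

Offset from 180°W / 90°S: lon 101.1997°, lat 133.5117°.
Field: 101.1997/20 → 5 → F, 133.5117/10 → 13 → N; chars FN.
Square: 1.1997/2 → 0, 3.5117/1 → 3; chars 03.
Subsquare: 1.1997/0.0833333 → 14 → o, 0.5117/0.0416667 → 12 → m; chars om.

FN03om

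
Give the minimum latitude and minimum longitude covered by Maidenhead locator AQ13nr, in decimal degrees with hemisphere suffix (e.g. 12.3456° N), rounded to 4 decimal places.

73.7083° N, 176.9167° W

Field A=0, Q=16: +0·20° lon, +16·10° lat → SW at lon -180°, lat 70°.
Square 1, 3: +1·2° lon, +3·1° lat → SW at lon -178°, lat 73°.
Subsquare n=13, r=17: +13·0.0833333° lon, +17·0.0416667° lat → SW at lon -176.917°, lat 73.7083°.
latitude 73.7083° N, longitude 176.9167° W.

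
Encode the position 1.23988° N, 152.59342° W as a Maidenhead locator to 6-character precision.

BJ31qf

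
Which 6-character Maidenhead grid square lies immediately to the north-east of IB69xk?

Longitude subsquare x = 23; +1 → 24, wraps to 0 = a, carry into square.
Longitude square 6; +1 → 7.
Latitude subsquare k = 10; +1 → 11 = l.

IB79al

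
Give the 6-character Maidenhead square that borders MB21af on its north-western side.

MB11xg

Longitude subsquare a = 0; −1 → -1, wraps to 23 = x, carry into square.
Longitude square 2; −1 → 1.
Latitude subsquare f = 5; +1 → 6 = g.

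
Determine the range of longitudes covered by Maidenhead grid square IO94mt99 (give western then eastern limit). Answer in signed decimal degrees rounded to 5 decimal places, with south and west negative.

-0.92500, -0.91667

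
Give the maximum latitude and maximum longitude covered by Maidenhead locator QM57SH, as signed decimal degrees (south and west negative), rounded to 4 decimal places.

Field Q=16, M=12: +16·20° lon, +12·10° lat → SW at lon 140°, lat 30°.
Square 5, 7: +5·2° lon, +7·1° lat → SW at lon 150°, lat 37°.
Subsquare s=18, h=7: +18·0.0833333° lon, +7·0.0416667° lat → SW at lon 151.5°, lat 37.2917°.
Cell spans 0.0833333° lon × 0.0416667° lat. NE corner is SW corner plus one full cell.
latitude 37.3333, longitude 151.5833.

37.3333, 151.5833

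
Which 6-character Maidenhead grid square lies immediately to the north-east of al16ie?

AL16jf

Longitude subsquare i = 8; +1 → 9 = j.
Latitude subsquare e = 4; +1 → 5 = f.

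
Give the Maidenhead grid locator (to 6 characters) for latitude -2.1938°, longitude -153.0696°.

BI37lt

Add 180° to longitude and 90° to latitude: 26.9304, 87.8062.
Field (20°×10°, letters A–R): 26.9304/20 → 1 → B, 87.8062/10 → 8 → I; chars BI.
Square (2°×1°, digits 0–9): 6.9304/2 → 3, 7.8062/1 → 7; chars 37.
Subsquare (5′×2.5′, letters a–x): 0.9304/0.0833333 → 11 → l, 0.8062/0.0416667 → 19 → t; chars lt.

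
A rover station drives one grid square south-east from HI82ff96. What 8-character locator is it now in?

Longitude extended square 9; +1 → 10, wraps to 0, carry into subsquare.
Longitude subsquare f = 5; +1 → 6 = g.
Latitude extended square 6; −1 → 5.

HI82gf05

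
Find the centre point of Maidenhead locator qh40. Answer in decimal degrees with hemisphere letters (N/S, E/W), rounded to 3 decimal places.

Field Q=16, H=7: +16·20° lon, +7·10° lat → SW at lon 140°, lat -20°.
Square 4, 0: +4·2° lon, +0·1° lat → SW at lon 148°, lat -20°.
Cell spans 2° lon × 1° lat. Centre is SW corner plus half of each.
latitude 19.500° S, longitude 149.000° E.

19.500° S, 149.000° E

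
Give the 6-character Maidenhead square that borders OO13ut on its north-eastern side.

Longitude subsquare u = 20; +1 → 21 = v.
Latitude subsquare t = 19; +1 → 20 = u.

OO13vu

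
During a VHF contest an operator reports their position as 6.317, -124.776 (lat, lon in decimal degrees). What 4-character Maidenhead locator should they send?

CJ76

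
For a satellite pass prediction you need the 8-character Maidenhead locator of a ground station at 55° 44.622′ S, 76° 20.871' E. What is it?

MD84eg11

Add 180° to longitude and 90° to latitude: 256.34785, 34.25630.
Field (20°×10°, letters A–R): 256.34785/20 → 12 → M, 34.25630/10 → 3 → D; chars MD.
Square (2°×1°, digits 0–9): 16.34785/2 → 8, 4.25630/1 → 4; chars 84.
Subsquare (5′×2.5′, letters a–x): 0.34785/0.0833333 → 4 → e, 0.25630/0.0416667 → 6 → g; chars eg.
Extended square (30″×15″, digits 0–9): 0.01452/0.00833333 → 1, 0.00630/0.00416667 → 1; chars 11.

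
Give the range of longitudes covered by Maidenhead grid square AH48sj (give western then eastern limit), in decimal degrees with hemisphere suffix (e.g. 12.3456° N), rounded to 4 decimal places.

170.5000° W, 170.4167° W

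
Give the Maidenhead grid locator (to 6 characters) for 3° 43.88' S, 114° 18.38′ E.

OI76dg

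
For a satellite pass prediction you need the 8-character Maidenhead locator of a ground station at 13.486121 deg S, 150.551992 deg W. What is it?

Shift to the Maidenhead origin (180°W, 90°S): lon 29.44801, lat 76.51388.
Field: lon ⌊29.44801/20⌋ = 1 → B; lat ⌊76.51388/10⌋ = 7 → H.
Square: lon ⌊9.44801/2⌋ = 4; lat ⌊6.51388/1⌋ = 6.
Subsquare: lon ⌊1.44801/0.0833333⌋ = 17 → r; lat ⌊0.51388/0.0416667⌋ = 12 → m.
Extended square: lon ⌊0.03134/0.00833333⌋ = 3; lat ⌊0.01388/0.00416667⌋ = 3.

BH46rm33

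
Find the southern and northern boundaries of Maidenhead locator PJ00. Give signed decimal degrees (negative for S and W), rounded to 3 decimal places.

0.000, 1.000

Field P=15, J=9: +15·20° lon, +9·10° lat → SW at lon 120°, lat 0°.
Square 0, 0: +0·2° lon, +0·1° lat → SW at lon 120°, lat 0°.
Cell spans 2° lon × 1° lat.
south 0.000, north 1.000.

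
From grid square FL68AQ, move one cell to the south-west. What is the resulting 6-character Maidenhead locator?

Longitude subsquare a = 0; −1 → -1, wraps to 23 = x, carry into square.
Longitude square 6; −1 → 5.
Latitude subsquare q = 16; −1 → 15 = p.

FL58xp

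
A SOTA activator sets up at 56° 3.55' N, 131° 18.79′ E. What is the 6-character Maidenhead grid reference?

PO56pb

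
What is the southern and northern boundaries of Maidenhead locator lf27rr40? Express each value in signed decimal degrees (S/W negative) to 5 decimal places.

-32.29167, -32.28750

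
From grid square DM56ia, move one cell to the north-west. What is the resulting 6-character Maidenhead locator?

Longitude subsquare i = 8; −1 → 7 = h.
Latitude subsquare a = 0; +1 → 1 = b.

DM56hb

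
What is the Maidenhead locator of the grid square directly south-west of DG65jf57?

DG65jf46

Longitude extended square 5; −1 → 4.
Latitude extended square 7; −1 → 6.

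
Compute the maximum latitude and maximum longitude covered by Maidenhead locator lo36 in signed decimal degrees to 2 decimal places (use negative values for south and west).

57.00, 48.00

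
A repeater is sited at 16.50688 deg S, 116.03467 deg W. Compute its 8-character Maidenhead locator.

Shift to the Maidenhead origin (180°W, 90°S): lon 63.96533, lat 73.49312.
Field: 63.96533/20 → 3 → D, 73.49312/10 → 7 → H; chars DH.
Square: 3.96533/2 → 1, 3.49312/1 → 3; chars 13.
Subsquare: 1.96533/0.0833333 → 23 → x, 0.49312/0.0416667 → 11 → l; chars xl.
Extended square: 0.04866/0.00833333 → 5, 0.03479/0.00416667 → 8; chars 58.

DH13xl58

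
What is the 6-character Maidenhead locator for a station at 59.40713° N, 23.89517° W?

Offset from 180°W / 90°S: lon 156.1048°, lat 149.4071°.
Field: lon ⌊156.1048/20⌋ = 7 → H; lat ⌊149.4071/10⌋ = 14 → O.
Square: lon ⌊16.1048/2⌋ = 8; lat ⌊9.4071/1⌋ = 9.
Subsquare: lon ⌊0.1048/0.0833333⌋ = 1 → b; lat ⌊0.4071/0.0416667⌋ = 9 → j.

HO89bj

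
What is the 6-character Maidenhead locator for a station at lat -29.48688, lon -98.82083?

EG00om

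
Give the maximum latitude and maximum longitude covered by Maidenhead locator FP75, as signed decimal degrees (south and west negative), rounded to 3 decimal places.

66.000, -64.000

Field F=5, P=15: +5·20° lon, +15·10° lat → SW at lon -80°, lat 60°.
Square 7, 5: +7·2° lon, +5·1° lat → SW at lon -66°, lat 65°.
Cell spans 2° lon × 1° lat. NE corner is SW corner plus one full cell.
latitude 66.000, longitude -64.000.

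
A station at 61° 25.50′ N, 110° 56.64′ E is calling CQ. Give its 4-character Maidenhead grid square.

OP51

Shift to the Maidenhead origin (180°W, 90°S): lon 290.94, lat 151.43.
Field (20°×10°, letters A–R): lon ⌊290.94/20⌋ = 14 → O; lat ⌊151.43/10⌋ = 15 → P.
Square (2°×1°, digits 0–9): lon ⌊10.94/2⌋ = 5; lat ⌊1.43/1⌋ = 1.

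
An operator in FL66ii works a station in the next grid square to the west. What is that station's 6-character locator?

FL66hi

Longitude subsquare i = 8; −1 → 7 = h.
The latitude characters are unchanged.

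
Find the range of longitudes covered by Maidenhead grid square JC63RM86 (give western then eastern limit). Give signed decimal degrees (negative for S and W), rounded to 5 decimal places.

13.48333, 13.49167

Field J=9, C=2: +9·20° lon, +2·10° lat → SW at lon 0°, lat -70°.
Square 6, 3: +6·2° lon, +3·1° lat → SW at lon 12°, lat -67°.
Subsquare r=17, m=12: +17·0.0833333° lon, +12·0.0416667° lat → SW at lon 13.4167°, lat -66.5°.
Extended square 8, 6: +8·0.00833333° lon, +6·0.00416667° lat → SW at lon 13.4833°, lat -66.475°.
Cell spans 0.00833333° lon × 0.00416667° lat.
west 13.48333, east 13.49167.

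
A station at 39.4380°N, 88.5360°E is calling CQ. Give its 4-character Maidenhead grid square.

NM49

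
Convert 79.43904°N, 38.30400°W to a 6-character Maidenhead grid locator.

HQ09uk

Offset from 180°W / 90°S: lon 141.6960°, lat 169.4390°.
Field (20°×10°, letters A–R): lon ⌊141.6960/20⌋ = 7 → H; lat ⌊169.4390/10⌋ = 16 → Q.
Square (2°×1°, digits 0–9): lon ⌊1.6960/2⌋ = 0; lat ⌊9.4390/1⌋ = 9.
Subsquare (5′×2.5′, letters a–x): lon ⌊1.6960/0.0833333⌋ = 20 → u; lat ⌊0.4390/0.0416667⌋ = 10 → k.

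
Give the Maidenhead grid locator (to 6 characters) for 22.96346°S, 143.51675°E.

QG17sa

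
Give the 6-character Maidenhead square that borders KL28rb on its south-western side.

KL28qa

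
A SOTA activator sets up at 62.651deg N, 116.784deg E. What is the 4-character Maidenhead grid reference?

OP82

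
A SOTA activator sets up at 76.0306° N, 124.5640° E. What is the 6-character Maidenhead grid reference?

Shift to the Maidenhead origin (180°W, 90°S): lon 304.5640, lat 166.0306.
Field (20°×10°, letters A–R): 304.5640/20 → 15 → P, 166.0306/10 → 16 → Q; chars PQ.
Square (2°×1°, digits 0–9): 4.5640/2 → 2, 6.0306/1 → 6; chars 26.
Subsquare (5′×2.5′, letters a–x): 0.5640/0.0833333 → 6 → g, 0.0306/0.0416667 → 0 → a; chars ga.

PQ26ga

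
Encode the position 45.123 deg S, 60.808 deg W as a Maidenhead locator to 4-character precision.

FE94

Add 180° to longitude and 90° to latitude: 119.19, 44.88.
Field: lon ⌊119.19/20⌋ = 5 → F; lat ⌊44.88/10⌋ = 4 → E.
Square: lon ⌊19.19/2⌋ = 9; lat ⌊4.88/1⌋ = 4.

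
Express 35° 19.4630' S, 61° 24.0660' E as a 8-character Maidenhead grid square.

Offset from 180°W / 90°S: lon 241.40110°, lat 54.67562°.
Field (20°×10°, letters A–R): lon ⌊241.40110/20⌋ = 12 → M; lat ⌊54.67562/10⌋ = 5 → F.
Square (2°×1°, digits 0–9): lon ⌊1.40110/2⌋ = 0; lat ⌊4.67562/1⌋ = 4.
Subsquare (5′×2.5′, letters a–x): lon ⌊1.40110/0.0833333⌋ = 16 → q; lat ⌊0.67562/0.0416667⌋ = 16 → q.
Extended square (30″×15″, digits 0–9): lon ⌊0.06777/0.00833333⌋ = 8; lat ⌊0.00895/0.00416667⌋ = 2.

MF04qq82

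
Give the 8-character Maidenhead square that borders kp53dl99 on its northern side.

Latitude extended square 9; +1 → 10, wraps to 0, carry into subsquare.
Latitude subsquare l = 11; +1 → 12 = m.
The longitude characters are unchanged.

KP53dm90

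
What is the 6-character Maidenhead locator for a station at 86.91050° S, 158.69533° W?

Add 180° to longitude and 90° to latitude: 21.3047, 3.0895.
Field: 21.3047/20 → 1 → B, 3.0895/10 → 0 → A; chars BA.
Square: 1.3047/2 → 0, 3.0895/1 → 3; chars 03.
Subsquare: 1.3047/0.0833333 → 15 → p, 0.0895/0.0416667 → 2 → c; chars pc.

BA03pc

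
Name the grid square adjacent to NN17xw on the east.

Longitude subsquare x = 23; +1 → 24, wraps to 0 = a, carry into square.
Longitude square 1; +1 → 2.
The latitude characters are unchanged.

NN27aw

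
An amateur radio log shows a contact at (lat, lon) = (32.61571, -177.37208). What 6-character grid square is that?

Offset from 180°W / 90°S: lon 2.6279°, lat 122.6157°.
Field: 2.6279/20 → 0 → A, 122.6157/10 → 12 → M; chars AM.
Square: 2.6279/2 → 1, 2.6157/1 → 2; chars 12.
Subsquare: 0.6279/0.0833333 → 7 → h, 0.6157/0.0416667 → 14 → o; chars ho.

AM12ho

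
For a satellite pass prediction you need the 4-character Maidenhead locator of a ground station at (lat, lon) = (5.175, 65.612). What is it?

MJ25

Shift to the Maidenhead origin (180°W, 90°S): lon 245.61, lat 95.17.
Field: lon ⌊245.61/20⌋ = 12 → M; lat ⌊95.17/10⌋ = 9 → J.
Square: lon ⌊5.61/2⌋ = 2; lat ⌊5.17/1⌋ = 5.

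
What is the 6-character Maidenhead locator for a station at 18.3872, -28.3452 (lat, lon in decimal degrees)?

Add 180° to longitude and 90° to latitude: 151.6548, 108.3872.
Field (20°×10°, letters A–R): 151.6548/20 → 7 → H, 108.3872/10 → 10 → K; chars HK.
Square (2°×1°, digits 0–9): 11.6548/2 → 5, 8.3872/1 → 8; chars 58.
Subsquare (5′×2.5′, letters a–x): 1.6548/0.0833333 → 19 → t, 0.3872/0.0416667 → 9 → j; chars tj.

HK58tj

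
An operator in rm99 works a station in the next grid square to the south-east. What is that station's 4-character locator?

Longitude square 9; +1 → 10, wraps to 0, carry into field.
Longitude field R = 17; +1 → 18, wraps to 0 = A, wrapping around the antimeridian.
Latitude square 9; −1 → 8.

AM08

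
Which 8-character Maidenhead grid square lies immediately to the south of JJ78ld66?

Latitude extended square 6; −1 → 5.
The longitude characters are unchanged.

JJ78ld65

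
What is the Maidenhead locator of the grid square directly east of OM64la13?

OM64la23

Longitude extended square 1; +1 → 2.
The latitude characters are unchanged.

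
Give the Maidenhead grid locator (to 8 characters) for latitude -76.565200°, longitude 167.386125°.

RB33qk64

Offset from 180°W / 90°S: lon 347.38612°, lat 13.43480°.
Field: lon ⌊347.38612/20⌋ = 17 → R; lat ⌊13.43480/10⌋ = 1 → B.
Square: lon ⌊7.38612/2⌋ = 3; lat ⌊3.43480/1⌋ = 3.
Subsquare: lon ⌊1.38612/0.0833333⌋ = 16 → q; lat ⌊0.43480/0.0416667⌋ = 10 → k.
Extended square: lon ⌊0.05279/0.00833333⌋ = 6; lat ⌊0.01813/0.00416667⌋ = 4.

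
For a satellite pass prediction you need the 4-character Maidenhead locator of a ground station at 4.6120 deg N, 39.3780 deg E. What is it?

KJ94

Add 180° to longitude and 90° to latitude: 219.38, 94.61.
Field (20°×10°, letters A–R): lon ⌊219.38/20⌋ = 10 → K; lat ⌊94.61/10⌋ = 9 → J.
Square (2°×1°, digits 0–9): lon ⌊19.38/2⌋ = 9; lat ⌊4.61/1⌋ = 4.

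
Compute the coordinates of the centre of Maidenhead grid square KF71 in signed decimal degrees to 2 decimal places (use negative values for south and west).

-38.50, 35.00

Field K=10, F=5: +10·20° lon, +5·10° lat → SW at lon 20°, lat -40°.
Square 7, 1: +7·2° lon, +1·1° lat → SW at lon 34°, lat -39°.
Cell spans 2° lon × 1° lat. Centre is SW corner plus half of each.
latitude -38.50, longitude 35.00.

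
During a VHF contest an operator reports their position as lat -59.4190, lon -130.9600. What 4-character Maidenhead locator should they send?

CD40

Offset from 180°W / 90°S: lon 49.04°, lat 30.58°.
Field: 49.04/20 → 2 → C, 30.58/10 → 3 → D; chars CD.
Square: 9.04/2 → 4, 0.58/1 → 0; chars 40.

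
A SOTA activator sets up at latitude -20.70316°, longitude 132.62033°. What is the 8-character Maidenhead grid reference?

PG69hh41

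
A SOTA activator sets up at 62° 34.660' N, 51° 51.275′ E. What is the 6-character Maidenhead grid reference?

LP52wn

Add 180° to longitude and 90° to latitude: 231.8546, 152.5777.
Field (20°×10°, letters A–R): lon ⌊231.8546/20⌋ = 11 → L; lat ⌊152.5777/10⌋ = 15 → P.
Square (2°×1°, digits 0–9): lon ⌊11.8546/2⌋ = 5; lat ⌊2.5777/1⌋ = 2.
Subsquare (5′×2.5′, letters a–x): lon ⌊1.8546/0.0833333⌋ = 22 → w; lat ⌊0.5777/0.0416667⌋ = 13 → n.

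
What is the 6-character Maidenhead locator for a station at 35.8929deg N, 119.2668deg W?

Shift to the Maidenhead origin (180°W, 90°S): lon 60.7332, lat 125.8929.
Field: lon ⌊60.7332/20⌋ = 3 → D; lat ⌊125.8929/10⌋ = 12 → M.
Square: lon ⌊0.7332/2⌋ = 0; lat ⌊5.8929/1⌋ = 5.
Subsquare: lon ⌊0.7332/0.0833333⌋ = 8 → i; lat ⌊0.8929/0.0416667⌋ = 21 → v.

DM05iv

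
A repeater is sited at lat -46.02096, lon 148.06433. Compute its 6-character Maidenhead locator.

Add 180° to longitude and 90° to latitude: 328.0643, 43.9790.
Field: lon ⌊328.0643/20⌋ = 16 → Q; lat ⌊43.9790/10⌋ = 4 → E.
Square: lon ⌊8.0643/2⌋ = 4; lat ⌊3.9790/1⌋ = 3.
Subsquare: lon ⌊0.0643/0.0833333⌋ = 0 → a; lat ⌊0.9790/0.0416667⌋ = 23 → x.

QE43ax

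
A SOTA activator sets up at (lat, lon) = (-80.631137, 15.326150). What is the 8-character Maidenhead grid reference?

JA79pi98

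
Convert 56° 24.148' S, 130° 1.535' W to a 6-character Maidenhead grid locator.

CD43xo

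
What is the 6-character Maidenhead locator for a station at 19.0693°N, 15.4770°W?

Shift to the Maidenhead origin (180°W, 90°S): lon 164.5230, lat 109.0693.
Field: lon ⌊164.5230/20⌋ = 8 → I; lat ⌊109.0693/10⌋ = 10 → K.
Square: lon ⌊4.5230/2⌋ = 2; lat ⌊9.0693/1⌋ = 9.
Subsquare: lon ⌊0.5230/0.0833333⌋ = 6 → g; lat ⌊0.0693/0.0416667⌋ = 1 → b.

IK29gb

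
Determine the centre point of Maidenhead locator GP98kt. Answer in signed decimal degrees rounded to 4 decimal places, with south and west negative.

68.8125, -41.1250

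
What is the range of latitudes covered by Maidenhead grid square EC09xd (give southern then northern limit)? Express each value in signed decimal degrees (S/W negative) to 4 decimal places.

Field E=4, C=2: +4·20° lon, +2·10° lat → SW at lon -100°, lat -70°.
Square 0, 9: +0·2° lon, +9·1° lat → SW at lon -100°, lat -61°.
Subsquare x=23, d=3: +23·0.0833333° lon, +3·0.0416667° lat → SW at lon -98.0833°, lat -60.875°.
Cell spans 0.0833333° lon × 0.0416667° lat.
south -60.8750, north -60.8333.

-60.8750, -60.8333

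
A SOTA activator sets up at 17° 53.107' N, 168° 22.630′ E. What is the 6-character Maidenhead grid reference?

Shift to the Maidenhead origin (180°W, 90°S): lon 348.3772, lat 107.8851.
Field: lon ⌊348.3772/20⌋ = 17 → R; lat ⌊107.8851/10⌋ = 10 → K.
Square: lon ⌊8.3772/2⌋ = 4; lat ⌊7.8851/1⌋ = 7.
Subsquare: lon ⌊0.3772/0.0833333⌋ = 4 → e; lat ⌊0.8851/0.0416667⌋ = 21 → v.

RK47ev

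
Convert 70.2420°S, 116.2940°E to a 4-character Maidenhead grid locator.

Add 180° to longitude and 90° to latitude: 296.29, 19.76.
Field: lon ⌊296.29/20⌋ = 14 → O; lat ⌊19.76/10⌋ = 1 → B.
Square: lon ⌊16.29/2⌋ = 8; lat ⌊9.76/1⌋ = 9.

OB89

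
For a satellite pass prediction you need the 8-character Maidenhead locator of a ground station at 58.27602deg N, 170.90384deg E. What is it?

RO58kg86

Offset from 180°W / 90°S: lon 350.90384°, lat 148.27602°.
Field: lon ⌊350.90384/20⌋ = 17 → R; lat ⌊148.27602/10⌋ = 14 → O.
Square: lon ⌊10.90384/2⌋ = 5; lat ⌊8.27602/1⌋ = 8.
Subsquare: lon ⌊0.90384/0.0833333⌋ = 10 → k; lat ⌊0.27602/0.0416667⌋ = 6 → g.
Extended square: lon ⌊0.07051/0.00833333⌋ = 8; lat ⌊0.02602/0.00416667⌋ = 6.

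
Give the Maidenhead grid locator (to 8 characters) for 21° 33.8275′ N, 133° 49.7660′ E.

PL61vn95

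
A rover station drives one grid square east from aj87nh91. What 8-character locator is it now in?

AJ87oh01

Longitude extended square 9; +1 → 10, wraps to 0, carry into subsquare.
Longitude subsquare n = 13; +1 → 14 = o.
The latitude characters are unchanged.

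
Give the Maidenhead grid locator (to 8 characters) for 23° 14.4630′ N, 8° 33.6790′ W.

IL53rf27

Add 180° to longitude and 90° to latitude: 171.43868, 113.24105.
Field: 171.43868/20 → 8 → I, 113.24105/10 → 11 → L; chars IL.
Square: 11.43868/2 → 5, 3.24105/1 → 3; chars 53.
Subsquare: 1.43868/0.0833333 → 17 → r, 0.24105/0.0416667 → 5 → f; chars rf.
Extended square: 0.02202/0.00833333 → 2, 0.03272/0.00416667 → 7; chars 27.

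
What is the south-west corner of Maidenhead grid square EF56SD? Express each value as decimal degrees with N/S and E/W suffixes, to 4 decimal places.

33.8750° S, 88.5000° W

Field E=4, F=5: +4·20° lon, +5·10° lat → SW at lon -100°, lat -40°.
Square 5, 6: +5·2° lon, +6·1° lat → SW at lon -90°, lat -34°.
Subsquare s=18, d=3: +18·0.0833333° lon, +3·0.0416667° lat → SW at lon -88.5°, lat -33.875°.
latitude 33.8750° S, longitude 88.5000° W.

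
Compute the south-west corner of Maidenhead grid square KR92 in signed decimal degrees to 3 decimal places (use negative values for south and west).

82.000, 38.000

Field K=10, R=17: +10·20° lon, +17·10° lat → SW at lon 20°, lat 80°.
Square 9, 2: +9·2° lon, +2·1° lat → SW at lon 38°, lat 82°.
latitude 82.000, longitude 38.000.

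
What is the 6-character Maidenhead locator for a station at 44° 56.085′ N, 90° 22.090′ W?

EN44tw

Shift to the Maidenhead origin (180°W, 90°S): lon 89.6318, lat 134.9348.
Field: lon ⌊89.6318/20⌋ = 4 → E; lat ⌊134.9348/10⌋ = 13 → N.
Square: lon ⌊9.6318/2⌋ = 4; lat ⌊4.9348/1⌋ = 4.
Subsquare: lon ⌊1.6318/0.0833333⌋ = 19 → t; lat ⌊0.9348/0.0416667⌋ = 22 → w.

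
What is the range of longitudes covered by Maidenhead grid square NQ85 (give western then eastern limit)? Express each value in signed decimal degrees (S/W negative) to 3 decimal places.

96.000, 98.000

Field N=13, Q=16: +13·20° lon, +16·10° lat → SW at lon 80°, lat 70°.
Square 8, 5: +8·2° lon, +5·1° lat → SW at lon 96°, lat 75°.
Cell spans 2° lon × 1° lat.
west 96.000, east 98.000.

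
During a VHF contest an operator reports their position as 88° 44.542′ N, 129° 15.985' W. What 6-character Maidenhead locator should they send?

CR58ir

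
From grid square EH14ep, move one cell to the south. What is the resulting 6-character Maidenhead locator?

Latitude subsquare p = 15; −1 → 14 = o.
The longitude characters are unchanged.

EH14eo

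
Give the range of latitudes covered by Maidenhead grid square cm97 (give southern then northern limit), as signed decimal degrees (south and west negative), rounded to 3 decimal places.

37.000, 38.000

Field C=2, M=12: +2·20° lon, +12·10° lat → SW at lon -140°, lat 30°.
Square 9, 7: +9·2° lon, +7·1° lat → SW at lon -122°, lat 37°.
Cell spans 2° lon × 1° lat.
south 37.000, north 38.000.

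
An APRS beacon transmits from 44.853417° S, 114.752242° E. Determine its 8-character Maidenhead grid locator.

OE75jd05

Shift to the Maidenhead origin (180°W, 90°S): lon 294.75224, lat 45.14658.
Field: 294.75224/20 → 14 → O, 45.14658/10 → 4 → E; chars OE.
Square: 14.75224/2 → 7, 5.14658/1 → 5; chars 75.
Subsquare: 0.75224/0.0833333 → 9 → j, 0.14658/0.0416667 → 3 → d; chars jd.
Extended square: 0.00224/0.00833333 → 0, 0.02158/0.00416667 → 5; chars 05.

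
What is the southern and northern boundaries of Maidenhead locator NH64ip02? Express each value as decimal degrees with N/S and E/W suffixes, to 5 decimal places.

15.36667° S, 15.36250° S

Field N=13, H=7: +13·20° lon, +7·10° lat → SW at lon 80°, lat -20°.
Square 6, 4: +6·2° lon, +4·1° lat → SW at lon 92°, lat -16°.
Subsquare i=8, p=15: +8·0.0833333° lon, +15·0.0416667° lat → SW at lon 92.6667°, lat -15.375°.
Extended square 0, 2: +0·0.00833333° lon, +2·0.00416667° lat → SW at lon 92.6667°, lat -15.3667°.
Cell spans 0.00833333° lon × 0.00416667° lat.
south 15.36667° S, north 15.36250° S.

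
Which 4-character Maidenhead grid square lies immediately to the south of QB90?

QA99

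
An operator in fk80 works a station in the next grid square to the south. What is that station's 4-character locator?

FJ89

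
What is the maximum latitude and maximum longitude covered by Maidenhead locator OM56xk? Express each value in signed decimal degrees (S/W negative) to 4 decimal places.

36.4583, 112.0000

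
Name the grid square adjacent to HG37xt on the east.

HG47at

Longitude subsquare x = 23; +1 → 24, wraps to 0 = a, carry into square.
Longitude square 3; +1 → 4.
The latitude characters are unchanged.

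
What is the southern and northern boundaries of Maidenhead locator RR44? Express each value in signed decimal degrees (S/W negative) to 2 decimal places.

84.00, 85.00

Field R=17, R=17: +17·20° lon, +17·10° lat → SW at lon 160°, lat 80°.
Square 4, 4: +4·2° lon, +4·1° lat → SW at lon 168°, lat 84°.
Cell spans 2° lon × 1° lat.
south 84.00, north 85.00.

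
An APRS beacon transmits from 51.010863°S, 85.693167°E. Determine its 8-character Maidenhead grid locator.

ND28ux37

Shift to the Maidenhead origin (180°W, 90°S): lon 265.69317, lat 38.98914.
Field: lon ⌊265.69317/20⌋ = 13 → N; lat ⌊38.98914/10⌋ = 3 → D.
Square: lon ⌊5.69317/2⌋ = 2; lat ⌊8.98914/1⌋ = 8.
Subsquare: lon ⌊1.69317/0.0833333⌋ = 20 → u; lat ⌊0.98914/0.0416667⌋ = 23 → x.
Extended square: lon ⌊0.02650/0.00833333⌋ = 3; lat ⌊0.03080/0.00416667⌋ = 7.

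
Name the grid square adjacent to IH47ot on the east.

IH47pt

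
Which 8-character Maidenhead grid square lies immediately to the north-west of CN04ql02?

Longitude extended square 0; −1 → -1, wraps to 9, carry into subsquare.
Longitude subsquare q = 16; −1 → 15 = p.
Latitude extended square 2; +1 → 3.

CN04pl93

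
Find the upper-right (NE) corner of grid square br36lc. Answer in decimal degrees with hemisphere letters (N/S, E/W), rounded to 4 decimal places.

Field B=1, R=17: +1·20° lon, +17·10° lat → SW at lon -160°, lat 80°.
Square 3, 6: +3·2° lon, +6·1° lat → SW at lon -154°, lat 86°.
Subsquare l=11, c=2: +11·0.0833333° lon, +2·0.0416667° lat → SW at lon -153.083°, lat 86.0833°.
Cell spans 0.0833333° lon × 0.0416667° lat. NE corner is SW corner plus one full cell.
latitude 86.1250° N, longitude 153.0000° W.

86.1250° N, 153.0000° W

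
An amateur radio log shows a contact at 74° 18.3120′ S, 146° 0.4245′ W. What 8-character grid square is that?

BB65xq96

Add 180° to longitude and 90° to latitude: 33.99293, 15.69480.
Field: 33.99293/20 → 1 → B, 15.69480/10 → 1 → B; chars BB.
Square: 13.99293/2 → 6, 5.69480/1 → 5; chars 65.
Subsquare: 1.99293/0.0833333 → 23 → x, 0.69480/0.0416667 → 16 → q; chars xq.
Extended square: 0.07626/0.00833333 → 9, 0.02813/0.00416667 → 6; chars 96.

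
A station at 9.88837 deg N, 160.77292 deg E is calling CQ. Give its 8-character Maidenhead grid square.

Add 180° to longitude and 90° to latitude: 340.77292, 99.88837.
Field: 340.77292/20 → 17 → R, 99.88837/10 → 9 → J; chars RJ.
Square: 0.77292/2 → 0, 9.88837/1 → 9; chars 09.
Subsquare: 0.77292/0.0833333 → 9 → j, 0.88837/0.0416667 → 21 → v; chars jv.
Extended square: 0.02292/0.00833333 → 2, 0.01337/0.00416667 → 3; chars 23.

RJ09jv23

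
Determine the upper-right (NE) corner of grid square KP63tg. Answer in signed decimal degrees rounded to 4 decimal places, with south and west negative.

Field K=10, P=15: +10·20° lon, +15·10° lat → SW at lon 20°, lat 60°.
Square 6, 3: +6·2° lon, +3·1° lat → SW at lon 32°, lat 63°.
Subsquare t=19, g=6: +19·0.0833333° lon, +6·0.0416667° lat → SW at lon 33.5833°, lat 63.25°.
Cell spans 0.0833333° lon × 0.0416667° lat. NE corner is SW corner plus one full cell.
latitude 63.2917, longitude 33.6667.

63.2917, 33.6667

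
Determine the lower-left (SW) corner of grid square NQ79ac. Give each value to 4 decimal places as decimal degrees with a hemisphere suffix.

Field N=13, Q=16: +13·20° lon, +16·10° lat → SW at lon 80°, lat 70°.
Square 7, 9: +7·2° lon, +9·1° lat → SW at lon 94°, lat 79°.
Subsquare a=0, c=2: +0·0.0833333° lon, +2·0.0416667° lat → SW at lon 94°, lat 79.0833°.
latitude 79.0833° N, longitude 94.0000° E.

79.0833° N, 94.0000° E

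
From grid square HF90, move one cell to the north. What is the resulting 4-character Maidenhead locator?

HF91

Latitude square 0; +1 → 1.
The longitude characters are unchanged.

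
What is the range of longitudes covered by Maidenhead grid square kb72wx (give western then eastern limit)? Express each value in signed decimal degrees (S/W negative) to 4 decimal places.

35.8333, 35.9167

Field K=10, B=1: +10·20° lon, +1·10° lat → SW at lon 20°, lat -80°.
Square 7, 2: +7·2° lon, +2·1° lat → SW at lon 34°, lat -78°.
Subsquare w=22, x=23: +22·0.0833333° lon, +23·0.0416667° lat → SW at lon 35.8333°, lat -77.0417°.
Cell spans 0.0833333° lon × 0.0416667° lat.
west 35.8333, east 35.9167.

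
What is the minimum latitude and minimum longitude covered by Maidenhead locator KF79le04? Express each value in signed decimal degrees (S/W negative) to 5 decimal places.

Field K=10, F=5: +10·20° lon, +5·10° lat → SW at lon 20°, lat -40°.
Square 7, 9: +7·2° lon, +9·1° lat → SW at lon 34°, lat -31°.
Subsquare l=11, e=4: +11·0.0833333° lon, +4·0.0416667° lat → SW at lon 34.9167°, lat -30.8333°.
Extended square 0, 4: +0·0.00833333° lon, +4·0.00416667° lat → SW at lon 34.9167°, lat -30.8167°.
latitude -30.81667, longitude 34.91667.

-30.81667, 34.91667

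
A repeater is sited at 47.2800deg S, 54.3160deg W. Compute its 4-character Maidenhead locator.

Shift to the Maidenhead origin (180°W, 90°S): lon 125.68, lat 42.72.
Field: 125.68/20 → 6 → G, 42.72/10 → 4 → E; chars GE.
Square: 5.68/2 → 2, 2.72/1 → 2; chars 22.

GE22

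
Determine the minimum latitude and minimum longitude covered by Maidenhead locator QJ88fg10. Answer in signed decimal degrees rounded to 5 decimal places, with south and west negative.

Field Q=16, J=9: +16·20° lon, +9·10° lat → SW at lon 140°, lat 0°.
Square 8, 8: +8·2° lon, +8·1° lat → SW at lon 156°, lat 8°.
Subsquare f=5, g=6: +5·0.0833333° lon, +6·0.0416667° lat → SW at lon 156.417°, lat 8.25°.
Extended square 1, 0: +1·0.00833333° lon, +0·0.00416667° lat → SW at lon 156.425°, lat 8.25°.
latitude 8.25000, longitude 156.42500.

8.25000, 156.42500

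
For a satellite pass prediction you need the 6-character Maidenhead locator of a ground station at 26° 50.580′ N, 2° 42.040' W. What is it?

IL86pu

Offset from 180°W / 90°S: lon 177.2993°, lat 116.8430°.
Field: lon ⌊177.2993/20⌋ = 8 → I; lat ⌊116.8430/10⌋ = 11 → L.
Square: lon ⌊17.2993/2⌋ = 8; lat ⌊6.8430/1⌋ = 6.
Subsquare: lon ⌊1.2993/0.0833333⌋ = 15 → p; lat ⌊0.8430/0.0416667⌋ = 20 → u.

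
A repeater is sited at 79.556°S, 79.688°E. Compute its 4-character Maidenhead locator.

MB90

Offset from 180°W / 90°S: lon 259.69°, lat 10.44°.
Field: 259.69/20 → 12 → M, 10.44/10 → 1 → B; chars MB.
Square: 19.69/2 → 9, 0.44/1 → 0; chars 90.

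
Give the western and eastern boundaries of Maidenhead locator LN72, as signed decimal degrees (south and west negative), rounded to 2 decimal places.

54.00, 56.00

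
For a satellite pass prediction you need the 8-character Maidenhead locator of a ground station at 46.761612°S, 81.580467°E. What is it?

Add 180° to longitude and 90° to latitude: 261.58047, 43.23839.
Field: lon ⌊261.58047/20⌋ = 13 → N; lat ⌊43.23839/10⌋ = 4 → E.
Square: lon ⌊1.58047/2⌋ = 0; lat ⌊3.23839/1⌋ = 3.
Subsquare: lon ⌊1.58047/0.0833333⌋ = 18 → s; lat ⌊0.23839/0.0416667⌋ = 5 → f.
Extended square: lon ⌊0.08047/0.00833333⌋ = 9; lat ⌊0.03005/0.00416667⌋ = 7.

NE03sf97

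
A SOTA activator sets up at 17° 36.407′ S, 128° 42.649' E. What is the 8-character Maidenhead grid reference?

Shift to the Maidenhead origin (180°W, 90°S): lon 308.71082, lat 72.39322.
Field (20°×10°, letters A–R): lon ⌊308.71082/20⌋ = 15 → P; lat ⌊72.39322/10⌋ = 7 → H.
Square (2°×1°, digits 0–9): lon ⌊8.71082/2⌋ = 4; lat ⌊2.39322/1⌋ = 2.
Subsquare (5′×2.5′, letters a–x): lon ⌊0.71082/0.0833333⌋ = 8 → i; lat ⌊0.39322/0.0416667⌋ = 9 → j.
Extended square (30″×15″, digits 0–9): lon ⌊0.04415/0.00833333⌋ = 5; lat ⌊0.01822/0.00416667⌋ = 4.

PH42ij54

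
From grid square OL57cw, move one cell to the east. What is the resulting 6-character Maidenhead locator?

OL57dw

Longitude subsquare c = 2; +1 → 3 = d.
The latitude characters are unchanged.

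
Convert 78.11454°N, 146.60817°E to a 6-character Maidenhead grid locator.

QQ38hc

Add 180° to longitude and 90° to latitude: 326.6082, 168.1145.
Field (20°×10°, letters A–R): lon ⌊326.6082/20⌋ = 16 → Q; lat ⌊168.1145/10⌋ = 16 → Q.
Square (2°×1°, digits 0–9): lon ⌊6.6082/2⌋ = 3; lat ⌊8.1145/1⌋ = 8.
Subsquare (5′×2.5′, letters a–x): lon ⌊0.6082/0.0833333⌋ = 7 → h; lat ⌊0.1145/0.0416667⌋ = 2 → c.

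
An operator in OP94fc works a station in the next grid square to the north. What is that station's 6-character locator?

OP94fd

Latitude subsquare c = 2; +1 → 3 = d.
The longitude characters are unchanged.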